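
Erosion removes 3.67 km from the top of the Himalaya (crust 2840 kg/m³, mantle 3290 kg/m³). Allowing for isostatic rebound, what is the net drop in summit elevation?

Rebound u = e ρ_c/ρ_m = 3.67 km × 2840/3290 = 3.168 km.
Net surface drop = e − u = 3.67 km − 3.168 km = e (ρ_m − ρ_c)/ρ_m = 0.502 km.

0.502 km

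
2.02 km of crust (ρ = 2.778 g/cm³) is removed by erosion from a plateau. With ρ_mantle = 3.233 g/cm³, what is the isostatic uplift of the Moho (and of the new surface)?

1.74 km

Unloading: uplift u = e ρ_c/ρ_m = 2.02 km × 2.778/3.233 = 1.74 km.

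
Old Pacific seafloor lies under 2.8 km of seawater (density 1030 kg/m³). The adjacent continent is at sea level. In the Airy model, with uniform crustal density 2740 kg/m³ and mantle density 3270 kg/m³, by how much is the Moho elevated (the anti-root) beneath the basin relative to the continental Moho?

Balancing pressure at the compensation depth: replacing crust with seawater at the top is compensated by replacing crust with mantle at the base: d (ρ_c − ρ_w) = a (ρ_m − ρ_c).
a = d (ρ_c − ρ_w)/(ρ_m − ρ_c) = 2.8 km × 1710/530 = 9.03 km.

9.03 km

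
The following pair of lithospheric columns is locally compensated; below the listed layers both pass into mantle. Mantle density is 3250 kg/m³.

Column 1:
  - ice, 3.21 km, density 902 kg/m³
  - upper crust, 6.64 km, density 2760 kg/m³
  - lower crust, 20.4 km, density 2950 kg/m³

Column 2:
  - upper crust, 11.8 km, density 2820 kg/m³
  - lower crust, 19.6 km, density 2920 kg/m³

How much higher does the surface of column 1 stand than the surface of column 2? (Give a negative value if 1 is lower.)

1.65 km

For any compensation level in the mantle, the mantle terms cancel and isostasy reduces to e = (Σt_1 − Σt_2) − (Σ(ρt)_1 − Σ(ρt)_2) / ρ_m.
Σt_1 = 30.25 km; Σt_2 = 31.4 km; Σ(ρt)_1 = 81401.82; Σ(ρt)_2 = 90508 (in km·kg/m³).
e = (30.25 − 31.4) − (81401.82 − 90508) / 3250 = 1.65 km.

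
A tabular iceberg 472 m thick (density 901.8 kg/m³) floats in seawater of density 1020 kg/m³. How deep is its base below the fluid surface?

417 m

Draft d = t ρ_obj/ρ_fluid = 472 m × 901.8/1020 = 417 m.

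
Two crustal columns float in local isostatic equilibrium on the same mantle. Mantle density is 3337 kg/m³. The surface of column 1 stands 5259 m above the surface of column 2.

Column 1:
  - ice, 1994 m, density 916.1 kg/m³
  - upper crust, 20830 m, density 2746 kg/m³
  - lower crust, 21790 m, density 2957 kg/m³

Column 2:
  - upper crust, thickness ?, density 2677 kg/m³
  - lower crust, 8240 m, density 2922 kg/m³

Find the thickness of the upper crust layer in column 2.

Take the compensation level at the base of the deeper column (depth z_c below the surface of column 1) and equate Σ ρ_i t_i down to z_c; mantle fills any gap and the z_c terms cancel.
Column 1: 1994×916.1 + 20830×2746 + 21790×2957 + (z_c − 44614)×3337
Column 2: 5259×0 + x×2677 + 8240×2922 + (z_c − 5259 − 8240 − x)×3337
The z_c×3337 term appears on both sides and cancels. Collect the known terms of each column as K = Σ(ρt)_known − 3337 × (depth of known layers): K_1 = 123458913 − 3337×44614 = −25418004.6; K_2 = 24077280 − 3337×(5259 + 8240) = −20968883.
Balance: K_1 = K_2 − x×(3337 − 2677), so x = (K_2 − K_1)/(3337 − 2677) = 4449120/660 = 6740 m.

6740 m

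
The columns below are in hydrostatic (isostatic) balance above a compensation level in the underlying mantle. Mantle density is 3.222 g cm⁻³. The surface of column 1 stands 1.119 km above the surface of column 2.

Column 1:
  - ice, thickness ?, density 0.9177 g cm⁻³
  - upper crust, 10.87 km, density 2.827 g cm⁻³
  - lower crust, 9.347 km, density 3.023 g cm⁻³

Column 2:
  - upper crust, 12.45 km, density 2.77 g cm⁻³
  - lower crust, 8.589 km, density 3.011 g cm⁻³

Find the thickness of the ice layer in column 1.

2.12 km

Take the compensation level at the base of the deeper column (depth z_c below the surface of column 1) and equate Σ ρ_i t_i down to z_c; mantle fills any gap and the z_c terms cancel.
Column 1: x×0.9177 + 10.87×2.827 + 9.347×3.023 + (z_c − 20.217 − x)×3.222
Column 2: 1.119×0 + 12.45×2.77 + 8.589×3.011 + (z_c − 1.119 − 21.039)×3.222
The z_c×3.222 term appears on both sides and cancels. Collect the known terms of each column as K = Σ(ρt)_known − 3.222 × (depth of known layers): K_1 = 58.985471 − 3.222×20.217 = −6.153703; K_2 = 60.347979 − 3.222×(1.119 + 21.039) = −11.045097.
Balance: K_1 − x×(3.222 − 0.9177) = K_2, so x = (K_1 − K_2)/(3.222 − 0.9177) = 4.89139/2.3043 = 2.12 km.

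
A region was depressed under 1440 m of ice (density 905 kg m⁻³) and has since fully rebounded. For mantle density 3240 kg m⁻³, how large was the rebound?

402 m

Removing the load lets mantle flow back in; uplift u satisfies ρ_ice t = ρ_m u.
u = t ρ_ice/ρ_m = 1440 m × 905/3240 = 402 m.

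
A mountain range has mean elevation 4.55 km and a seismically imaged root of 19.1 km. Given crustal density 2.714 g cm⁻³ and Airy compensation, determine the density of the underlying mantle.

Airy balance: ρ_c h = (ρ_m − ρ_c) r → ρ_m = ρ_c (1 + h/r).
ρ_m = 2.714 × (1 + 4.55 km/19.1 km) = 3.36 g cm⁻³.

3.36 g cm⁻³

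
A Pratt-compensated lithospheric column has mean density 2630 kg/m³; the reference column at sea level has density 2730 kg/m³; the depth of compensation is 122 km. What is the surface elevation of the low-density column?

ρ_ref D = ρ (D + h) → h = D (ρ_ref − ρ)/ρ.
h = 122 km × (2730 − 2630)/2630 = 4.64 km.

4.64 km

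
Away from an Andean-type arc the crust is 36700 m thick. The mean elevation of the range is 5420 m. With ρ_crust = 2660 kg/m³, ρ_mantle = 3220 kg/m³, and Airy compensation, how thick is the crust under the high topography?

67900 m

Root depth r = h ρ_c / (ρ_m − ρ_c) = 5420 m × 2660 / 560 = 25740 m.
Total thickness = T + h + r = 36700 m + 5420 m + 25740 m = 67900 m.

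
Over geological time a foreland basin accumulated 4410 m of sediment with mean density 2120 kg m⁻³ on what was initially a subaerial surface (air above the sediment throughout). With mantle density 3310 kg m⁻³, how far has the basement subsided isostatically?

2820 m

Subaerial load: s = t ρ_sed / ρ_m = 4410 m × 2120/3310 = 2820 m.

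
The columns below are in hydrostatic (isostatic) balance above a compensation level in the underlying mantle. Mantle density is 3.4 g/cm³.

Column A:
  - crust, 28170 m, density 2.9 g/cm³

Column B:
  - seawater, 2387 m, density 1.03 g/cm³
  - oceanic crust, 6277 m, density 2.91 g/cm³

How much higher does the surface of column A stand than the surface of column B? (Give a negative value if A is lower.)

1570 m

For any compensation level in the mantle, the mantle terms cancel and isostasy reduces to e = (Σt_A − Σt_B) − (Σ(ρt)_A − Σ(ρt)_B) / ρ_m.
Σt_A = 28170 m; Σt_B = 8664 m; Σ(ρt)_A = 81693; Σ(ρt)_B = 20724.68 (in m·g/cm³).
e = (28170 − 8664) − (81693 − 20724.68) / 3.4 = 1570 m.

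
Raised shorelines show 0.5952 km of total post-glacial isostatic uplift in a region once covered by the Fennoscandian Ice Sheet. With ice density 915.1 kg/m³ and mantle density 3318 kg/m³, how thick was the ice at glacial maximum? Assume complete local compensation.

u = t ρ_ice/ρ_m → t = u ρ_m/ρ_ice = 0.5952 km × 3318/915.1 = 2.16 km.

2.16 km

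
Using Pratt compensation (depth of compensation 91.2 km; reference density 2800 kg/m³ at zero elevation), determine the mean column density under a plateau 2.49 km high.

Pratt balance: ρ_ref D = ρ (D + h).
ρ = ρ_ref D/(D + h) = 2800 × 91.2 km/(91.2 km + 2.49 km) = 2730 kg/m³.

2730 kg/m³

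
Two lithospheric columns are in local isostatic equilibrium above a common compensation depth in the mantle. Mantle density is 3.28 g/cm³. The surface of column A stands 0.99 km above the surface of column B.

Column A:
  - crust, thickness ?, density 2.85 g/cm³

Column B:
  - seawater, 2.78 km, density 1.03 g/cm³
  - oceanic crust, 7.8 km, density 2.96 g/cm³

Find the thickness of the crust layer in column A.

27.9 km

Take the compensation level at the base of the deeper column (depth z_c below the surface of column A) and equate Σ ρ_i t_i down to z_c; mantle fills any gap and the z_c terms cancel.
Column A: x×2.85 + (z_c − 0 − x)×3.28
Column B: 0.99×0 + 2.78×1.03 + 7.8×2.96 + (z_c − 0.99 − 10.58)×3.28
The z_c×3.28 term appears on both sides and cancels. Collect the known terms of each column as K = Σ(ρt)_known − 3.28 × (depth of known layers): K_A = 0 − 3.28×0 = 0; K_B = 25.9514 − 3.28×(0.99 + 10.58) = −11.9982.
Balance: K_A − x×(3.28 − 2.85) = K_B, so x = (K_A − K_B)/(3.28 − 2.85) = 11.9982/0.43 = 27.9 km.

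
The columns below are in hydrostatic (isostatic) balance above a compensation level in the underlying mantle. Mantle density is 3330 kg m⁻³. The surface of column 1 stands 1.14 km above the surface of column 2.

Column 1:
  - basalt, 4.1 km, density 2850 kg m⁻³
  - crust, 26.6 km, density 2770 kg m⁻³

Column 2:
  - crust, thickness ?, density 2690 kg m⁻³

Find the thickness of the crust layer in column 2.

20.4 km

Take the compensation level at the base of the deeper column (depth z_c below the surface of column 1) and equate Σ ρ_i t_i down to z_c; mantle fills any gap and the z_c terms cancel.
Column 1: 4.1×2850 + 26.6×2770 + (z_c − 30.7)×3330
Column 2: 1.14×0 + x×2690 + (z_c − 1.14 − 0 − x)×3330
The z_c×3330 term appears on both sides and cancels. Collect the known terms of each column as K = Σ(ρt)_known − 3330 × (depth of known layers): K_1 = 85367 − 3330×30.7 = −16864; K_2 = 0 − 3330×(1.14 + 0) = −3796.2.
Balance: K_1 = K_2 − x×(3330 − 2690), so x = (K_2 − K_1)/(3330 − 2690) = 13067.8/640 = 20.4 km.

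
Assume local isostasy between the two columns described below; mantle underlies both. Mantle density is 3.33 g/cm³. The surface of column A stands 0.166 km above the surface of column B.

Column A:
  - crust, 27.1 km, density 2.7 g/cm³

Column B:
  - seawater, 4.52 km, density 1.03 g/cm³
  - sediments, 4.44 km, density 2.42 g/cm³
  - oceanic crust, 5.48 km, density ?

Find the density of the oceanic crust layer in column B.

2.95 g/cm³

Take the compensation level at the base of the deeper column (depth z_c below the surface of column A) and equate Σ ρ_i t_i down to z_c; mantle fills any gap and the z_c terms cancel.
Column A: 27.1×2.7 + (z_c − 27.1)×3.33
Column B: 0.166×0 + 4.52×1.03 + 4.44×2.42 + 5.48×ρ + (z_c − 0.166 − 14.44)×3.33
The z_c×3.33 term appears on both sides and cancels. Collect the known terms of each column as K = Σ(ρt)_known − 3.33 × (depth of known layers): K_A = 73.17 − 3.33×27.1 = −17.073; K_B = 15.4004 − 3.33×(0.166 + 14.44) = −33.23758.
Balance: K_A = K_B + 5.48×ρ, so ρ = (K_A − K_B)/5.48 = 16.1646/5.48 = 2.95 g/cm³.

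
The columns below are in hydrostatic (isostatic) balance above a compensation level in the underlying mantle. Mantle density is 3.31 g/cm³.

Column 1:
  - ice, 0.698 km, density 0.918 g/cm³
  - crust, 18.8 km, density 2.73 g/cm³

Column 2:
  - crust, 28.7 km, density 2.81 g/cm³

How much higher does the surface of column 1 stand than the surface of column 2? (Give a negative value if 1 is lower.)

−0.537 km

For any compensation level in the mantle, the mantle terms cancel and isostasy reduces to e = (Σt_1 − Σt_2) − (Σ(ρt)_1 − Σ(ρt)_2) / ρ_m.
Σt_1 = 19.498 km; Σt_2 = 28.7 km; Σ(ρt)_1 = 51.964764; Σ(ρt)_2 = 80.647 (in km·g/cm³).
e = (19.498 − 28.7) − (51.964764 − 80.647) / 3.31 = −0.537 km.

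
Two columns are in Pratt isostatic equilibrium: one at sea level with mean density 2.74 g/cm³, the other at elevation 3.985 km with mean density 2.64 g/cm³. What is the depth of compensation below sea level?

ρ_ref D = ρ (D + h) → D (ρ_ref − ρ) = ρ h.
D = ρ h/(ρ_ref − ρ) = 2.64 × 3.985 km/(2.74 − 2.64) = 105 km.

105 km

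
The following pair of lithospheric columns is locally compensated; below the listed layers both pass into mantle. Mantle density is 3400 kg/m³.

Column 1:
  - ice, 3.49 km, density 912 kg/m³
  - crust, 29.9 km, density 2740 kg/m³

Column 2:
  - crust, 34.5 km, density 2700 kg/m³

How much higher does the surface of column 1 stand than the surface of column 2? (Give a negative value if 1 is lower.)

1.26 km

For any compensation level in the mantle, the mantle terms cancel and isostasy reduces to e = (Σt_1 − Σt_2) − (Σ(ρt)_1 − Σ(ρt)_2) / ρ_m.
Σt_1 = 33.39 km; Σt_2 = 34.5 km; Σ(ρt)_1 = 85108.88; Σ(ρt)_2 = 93150 (in km·kg/m³).
e = (33.39 − 34.5) − (85108.88 − 93150) / 3400 = 1.26 km.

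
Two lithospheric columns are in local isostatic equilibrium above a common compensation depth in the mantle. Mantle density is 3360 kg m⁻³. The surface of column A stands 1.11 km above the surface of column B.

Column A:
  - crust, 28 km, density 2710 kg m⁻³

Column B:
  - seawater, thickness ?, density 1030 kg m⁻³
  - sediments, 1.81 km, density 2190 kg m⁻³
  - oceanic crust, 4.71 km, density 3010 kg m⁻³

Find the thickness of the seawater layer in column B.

Take the compensation level at the base of the deeper column (depth z_c below the surface of column A) and equate Σ ρ_i t_i down to z_c; mantle fills any gap and the z_c terms cancel.
Column A: 28×2710 + (z_c − 28)×3360
Column B: 1.11×0 + x×1030 + 1.81×2190 + 4.71×3010 + (z_c − 1.11 − 6.52 − x)×3360
The z_c×3360 term appears on both sides and cancels. Collect the known terms of each column as K = Σ(ρt)_known − 3360 × (depth of known layers): K_A = 75880 − 3360×28 = −18200; K_B = 18141 − 3360×(1.11 + 6.52) = −7495.8.
Balance: K_A = K_B − x×(3360 − 1030), so x = (K_B − K_A)/(3360 − 1030) = 10704.2/2330 = 4.59 km.

4.59 km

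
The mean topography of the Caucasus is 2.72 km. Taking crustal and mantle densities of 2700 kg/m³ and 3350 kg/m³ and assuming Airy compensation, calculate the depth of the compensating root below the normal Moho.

11.3 km

Equating mass per unit area of the two columns: the weight of the topography is balanced by the buoyancy of the root, ρ_c h = (ρ_m − ρ_c) r.
r = h · ρ_c / (ρ_m − ρ_c) = 2.72 km × 2700 / (3350 − 2700) = 11.3 km.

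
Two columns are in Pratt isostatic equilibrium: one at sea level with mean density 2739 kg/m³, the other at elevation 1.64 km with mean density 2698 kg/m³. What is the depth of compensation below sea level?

ρ_ref D = ρ (D + h) → D (ρ_ref − ρ) = ρ h.
D = ρ h/(ρ_ref − ρ) = 2698 × 1.64 km/(2739 − 2698) = 108 km.

108 km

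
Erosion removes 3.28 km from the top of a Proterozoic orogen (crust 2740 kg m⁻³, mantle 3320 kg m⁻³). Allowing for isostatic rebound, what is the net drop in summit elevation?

0.573 km

Rebound u = e ρ_c/ρ_m = 3.28 km × 2740/3320 = 2.707 km.
Net surface drop = e − u = 3.28 km − 2.707 km = e (ρ_m − ρ_c)/ρ_m = 0.573 km.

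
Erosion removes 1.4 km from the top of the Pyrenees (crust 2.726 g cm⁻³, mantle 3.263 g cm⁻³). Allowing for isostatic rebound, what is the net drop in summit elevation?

Rebound u = e ρ_c/ρ_m = 1.4 km × 2.726/3.263 = 1.17 km.
Net surface drop = e − u = 1.4 km − 1.17 km = e (ρ_m − ρ_c)/ρ_m = 0.23 km.

0.23 km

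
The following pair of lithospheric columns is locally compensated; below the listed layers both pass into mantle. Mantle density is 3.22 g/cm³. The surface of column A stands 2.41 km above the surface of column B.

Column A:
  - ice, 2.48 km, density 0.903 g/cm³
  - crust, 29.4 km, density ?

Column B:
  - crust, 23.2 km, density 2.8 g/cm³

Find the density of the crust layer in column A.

Take the compensation level at the base of the deeper column (depth z_c below the surface of column A) and equate Σ ρ_i t_i down to z_c; mantle fills any gap and the z_c terms cancel.
Column A: 2.48×0.903 + 29.4×ρ + (z_c − 31.88)×3.22
Column B: 2.41×0 + 23.2×2.8 + (z_c − 2.41 − 23.2)×3.22
The z_c×3.22 term appears on both sides and cancels. Collect the known terms of each column as K = Σ(ρt)_known − 3.22 × (depth of known layers): K_A = 2.23944 − 3.22×31.88 = −100.41416; K_B = 64.96 − 3.22×(2.41 + 23.2) = −17.5042.
Balance: K_A + 29.4×ρ = K_B, so ρ = (K_B − K_A)/29.4 = 82.91/29.4 = 2.82 g/cm³.

2.82 g/cm³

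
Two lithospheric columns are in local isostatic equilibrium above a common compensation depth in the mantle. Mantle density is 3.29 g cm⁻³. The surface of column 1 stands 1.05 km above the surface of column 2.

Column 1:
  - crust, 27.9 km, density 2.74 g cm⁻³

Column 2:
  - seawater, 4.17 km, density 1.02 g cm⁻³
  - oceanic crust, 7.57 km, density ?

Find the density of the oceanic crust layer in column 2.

2.97 g cm⁻³

Take the compensation level at the base of the deeper column (depth z_c below the surface of column 1) and equate Σ ρ_i t_i down to z_c; mantle fills any gap and the z_c terms cancel.
Column 1: 27.9×2.74 + (z_c − 27.9)×3.29
Column 2: 1.05×0 + 4.17×1.02 + 7.57×ρ + (z_c − 1.05 − 11.74)×3.29
The z_c×3.29 term appears on both sides and cancels. Collect the known terms of each column as K = Σ(ρt)_known − 3.29 × (depth of known layers): K_1 = 76.446 − 3.29×27.9 = −15.345; K_2 = 4.2534 − 3.29×(1.05 + 11.74) = −37.8257.
Balance: K_1 = K_2 + 7.57×ρ, so ρ = (K_1 − K_2)/7.57 = 22.4807/7.57 = 2.97 g cm⁻³.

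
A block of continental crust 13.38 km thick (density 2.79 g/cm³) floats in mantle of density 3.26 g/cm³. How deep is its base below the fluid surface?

11.5 km

Draft d = t ρ_obj/ρ_fluid = 13.38 km × 2.79/3.26 = 11.5 km.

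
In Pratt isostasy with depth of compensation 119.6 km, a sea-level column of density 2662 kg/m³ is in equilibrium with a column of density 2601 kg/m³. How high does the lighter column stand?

ρ_ref D = ρ (D + h) → h = D (ρ_ref − ρ)/ρ.
h = 119.6 km × (2662 − 2601)/2601 = 2.8 km.

2.8 km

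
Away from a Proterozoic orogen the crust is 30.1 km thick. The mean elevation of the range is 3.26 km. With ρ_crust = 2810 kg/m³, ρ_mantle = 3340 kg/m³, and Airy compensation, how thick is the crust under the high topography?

50.6 km

Root depth r = h ρ_c / (ρ_m − ρ_c) = 3.26 km × 2810 / 530 = 17.28 km.
Total thickness = T + h + r = 30.1 km + 3.26 km + 17.28 km = 50.6 km.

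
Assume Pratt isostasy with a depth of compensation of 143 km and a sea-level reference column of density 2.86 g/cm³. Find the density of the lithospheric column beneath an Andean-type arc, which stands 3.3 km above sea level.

Pratt balance: ρ_ref D = ρ (D + h).
ρ = ρ_ref D/(D + h) = 2.86 × 143 km/(143 km + 3.3 km) = 2.8 g/cm³.

2.8 g/cm³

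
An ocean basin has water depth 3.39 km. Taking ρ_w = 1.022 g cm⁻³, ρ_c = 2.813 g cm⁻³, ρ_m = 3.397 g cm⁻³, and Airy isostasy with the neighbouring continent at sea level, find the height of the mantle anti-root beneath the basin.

10.4 km

By Archimedes' principle applied to the lithosphere: replacing crust with seawater at the top is compensated by replacing crust with mantle at the base: d (ρ_c − ρ_w) = a (ρ_m − ρ_c).
a = d (ρ_c − ρ_w)/(ρ_m − ρ_c) = 3.39 km × 1.791/0.584 = 10.4 km.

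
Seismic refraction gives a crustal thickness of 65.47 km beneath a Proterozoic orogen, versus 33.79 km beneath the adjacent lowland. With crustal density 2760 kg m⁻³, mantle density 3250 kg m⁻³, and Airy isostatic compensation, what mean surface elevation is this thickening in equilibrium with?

4.78 km

Excess crust Δ = 65.47 km − 33.79 km = 31.68 km, split between elevation h and root r with h + r = Δ.
Airy balance ρ_c h = (ρ_m − ρ_c) r gives r = h ρ_c/(ρ_m − ρ_c), so h (1 + ρ_c/(ρ_m − ρ_c)) = Δ, i.e. h = Δ (ρ_m − ρ_c)/ρ_m.
h = 31.68 km × 490/3250 = 4.78 km.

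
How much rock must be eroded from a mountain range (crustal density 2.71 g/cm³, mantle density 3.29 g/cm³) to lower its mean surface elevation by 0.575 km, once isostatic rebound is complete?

Net drop Δ = e − u = e − e ρ_c/ρ_m = e (ρ_m − ρ_c)/ρ_m.
e = Δ ρ_m/(ρ_m − ρ_c) = 0.575 km × 3.29/0.58 = 3.26 km.

3.26 km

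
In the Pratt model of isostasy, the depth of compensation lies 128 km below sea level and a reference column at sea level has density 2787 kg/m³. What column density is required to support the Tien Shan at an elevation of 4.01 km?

Pratt balance: ρ_ref D = ρ (D + h).
ρ = ρ_ref D/(D + h) = 2787 × 128 km/(128 km + 4.01 km) = 2700 kg/m³.

2700 kg/m³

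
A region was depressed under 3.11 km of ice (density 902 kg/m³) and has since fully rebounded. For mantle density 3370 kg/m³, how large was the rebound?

0.832 km

Removing the load lets mantle flow back in; uplift u satisfies ρ_ice t = ρ_m u.
u = t ρ_ice/ρ_m = 3.11 km × 902/3370 = 0.832 km.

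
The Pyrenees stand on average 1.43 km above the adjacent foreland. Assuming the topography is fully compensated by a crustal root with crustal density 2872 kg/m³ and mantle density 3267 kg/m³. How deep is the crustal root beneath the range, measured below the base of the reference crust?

Equating mass per unit area of the two columns: the weight of the topography is balanced by the buoyancy of the root, ρ_c h = (ρ_m − ρ_c) r.
r = h · ρ_c / (ρ_m − ρ_c) = 1.43 km × 2872 / (3267 − 2872) = 10.4 km.

10.4 km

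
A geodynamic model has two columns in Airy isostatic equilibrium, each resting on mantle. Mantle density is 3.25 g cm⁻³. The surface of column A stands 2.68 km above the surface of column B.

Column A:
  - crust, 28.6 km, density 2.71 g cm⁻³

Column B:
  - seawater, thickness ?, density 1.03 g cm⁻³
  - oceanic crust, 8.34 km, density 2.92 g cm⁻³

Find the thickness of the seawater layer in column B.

Take the compensation level at the base of the deeper column (depth z_c below the surface of column A) and equate Σ ρ_i t_i down to z_c; mantle fills any gap and the z_c terms cancel.
Column A: 28.6×2.71 + (z_c − 28.6)×3.25
Column B: 2.68×0 + x×1.03 + 8.34×2.92 + (z_c − 2.68 − 8.34 − x)×3.25
The z_c×3.25 term appears on both sides and cancels. Collect the known terms of each column as K = Σ(ρt)_known − 3.25 × (depth of known layers): K_A = 77.506 − 3.25×28.6 = −15.444; K_B = 24.3528 − 3.25×(2.68 + 8.34) = −11.4622.
Balance: K_A = K_B − x×(3.25 − 1.03), so x = (K_B − K_A)/(3.25 − 1.03) = 3.9818/2.22 = 1.79 km.

1.79 km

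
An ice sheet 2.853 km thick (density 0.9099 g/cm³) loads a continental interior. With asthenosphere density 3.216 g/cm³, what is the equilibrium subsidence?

By Archimedes' principle applied to the lithosphere: the ice load ρ_ice t is balanced by mantle displaced below, ρ_m s.
s = t ρ_ice / ρ_m = 2.853 km × 0.9099/3.216 = 0.807 km.

0.807 km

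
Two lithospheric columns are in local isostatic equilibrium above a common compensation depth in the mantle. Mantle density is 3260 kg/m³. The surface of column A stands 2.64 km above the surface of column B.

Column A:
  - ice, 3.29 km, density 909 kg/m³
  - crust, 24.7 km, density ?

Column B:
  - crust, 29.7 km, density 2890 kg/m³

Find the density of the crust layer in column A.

2780 kg/m³

Take the compensation level at the base of the deeper column (depth z_c below the surface of column A) and equate Σ ρ_i t_i down to z_c; mantle fills any gap and the z_c terms cancel.
Column A: 3.29×909 + 24.7×ρ + (z_c − 27.99)×3260
Column B: 2.64×0 + 29.7×2890 + (z_c − 2.64 − 29.7)×3260
The z_c×3260 term appears on both sides and cancels. Collect the known terms of each column as K = Σ(ρt)_known − 3260 × (depth of known layers): K_A = 2990.61 − 3260×27.99 = −88256.79; K_B = 85833 − 3260×(2.64 + 29.7) = −19595.4.
Balance: K_A + 24.7×ρ = K_B, so ρ = (K_B − K_A)/24.7 = 68661.4/24.7 = 2780 kg/m³.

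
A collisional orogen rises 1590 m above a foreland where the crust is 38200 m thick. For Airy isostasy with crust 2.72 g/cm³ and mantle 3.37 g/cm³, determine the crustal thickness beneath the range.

Root depth r = h ρ_c / (ρ_m − ρ_c) = 1590 m × 2.72 / 0.65 = 6654 m.
Total thickness = T + h + r = 38200 m + 1590 m + 6654 m = 46400 m.

46400 m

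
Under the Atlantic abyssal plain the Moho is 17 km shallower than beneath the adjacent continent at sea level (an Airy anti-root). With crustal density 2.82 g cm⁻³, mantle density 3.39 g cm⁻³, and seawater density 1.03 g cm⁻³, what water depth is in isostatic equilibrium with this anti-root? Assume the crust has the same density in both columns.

Replacing a thickness d of crust by seawater at the top must be balanced by replacing crust with mantle at the base: d (ρ_c − ρ_w) = a (ρ_m − ρ_c).
d = a (ρ_m − ρ_c)/(ρ_c − ρ_w) = 17 km × 0.57/1.79 = 5.41 km.

5.41 km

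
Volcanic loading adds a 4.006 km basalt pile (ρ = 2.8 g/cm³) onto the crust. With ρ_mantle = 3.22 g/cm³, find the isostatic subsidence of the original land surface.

3.48 km

Subaerial loading: s = t ρ_load / ρ_m.
s = 4.006 km × 2.8/3.22 = 3.48 km.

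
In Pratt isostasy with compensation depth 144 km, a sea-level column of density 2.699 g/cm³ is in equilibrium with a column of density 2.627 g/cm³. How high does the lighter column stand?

3.95 km

ρ_ref D = ρ (D + h) → h = D (ρ_ref − ρ)/ρ.
h = 144 km × (2.699 − 2.627)/2.627 = 3.95 km.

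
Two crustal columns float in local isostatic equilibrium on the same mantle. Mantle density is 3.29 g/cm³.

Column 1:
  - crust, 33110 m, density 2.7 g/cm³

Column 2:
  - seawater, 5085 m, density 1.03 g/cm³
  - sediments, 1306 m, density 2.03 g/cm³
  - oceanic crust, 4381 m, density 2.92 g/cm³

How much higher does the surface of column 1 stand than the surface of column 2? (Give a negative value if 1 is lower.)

For any compensation level in the mantle, the mantle terms cancel and isostasy reduces to e = (Σt_1 − Σt_2) − (Σ(ρt)_1 − Σ(ρt)_2) / ρ_m.
Σt_1 = 33110 m; Σt_2 = 10772 m; Σ(ρt)_1 = 89397; Σ(ρt)_2 = 20681.25 (in m·g/cm³).
e = (33110 − 10772) − (89397 − 20681.25) / 3.29 = 1450 m.

1450 m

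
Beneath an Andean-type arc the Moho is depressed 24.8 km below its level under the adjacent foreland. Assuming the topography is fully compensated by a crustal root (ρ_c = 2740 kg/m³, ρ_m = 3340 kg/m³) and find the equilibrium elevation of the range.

5.43 km

For local isostatic compensation: ρ_c h = (ρ_m − ρ_c) r.
h = r (ρ_m − ρ_c) / ρ_c = 24.8 km × (3340 − 2740) / 2740 = 5.43 km.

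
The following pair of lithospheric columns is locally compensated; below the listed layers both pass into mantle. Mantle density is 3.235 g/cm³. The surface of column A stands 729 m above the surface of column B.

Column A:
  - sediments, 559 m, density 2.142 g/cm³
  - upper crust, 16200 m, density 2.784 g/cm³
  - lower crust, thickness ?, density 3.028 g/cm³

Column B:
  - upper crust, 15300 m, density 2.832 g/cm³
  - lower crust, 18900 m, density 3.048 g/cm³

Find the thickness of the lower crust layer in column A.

20000 m

Take the compensation level at the base of the deeper column (depth z_c below the surface of column A) and equate Σ ρ_i t_i down to z_c; mantle fills any gap and the z_c terms cancel.
Column A: 559×2.142 + 16200×2.784 + x×3.028 + (z_c − 16759 − x)×3.235
Column B: 729×0 + 15300×2.832 + 18900×3.048 + (z_c − 729 − 34200)×3.235
The z_c×3.235 term appears on both sides and cancels. Collect the known terms of each column as K = Σ(ρt)_known − 3.235 × (depth of known layers): K_A = 46298.178 − 3.235×16759 = −7917.187; K_B = 100936.8 − 3.235×(729 + 34200) = −12058.515.
Balance: K_A − x×(3.235 − 3.028) = K_B, so x = (K_A − K_B)/(3.235 − 3.028) = 4141.33/0.207 = 20000 m.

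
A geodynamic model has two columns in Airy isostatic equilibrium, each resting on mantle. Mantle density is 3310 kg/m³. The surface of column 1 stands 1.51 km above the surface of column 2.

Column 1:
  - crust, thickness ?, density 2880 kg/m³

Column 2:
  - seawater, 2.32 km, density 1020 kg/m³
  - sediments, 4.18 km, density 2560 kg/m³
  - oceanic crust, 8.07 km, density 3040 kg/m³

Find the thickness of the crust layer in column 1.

36.3 km

Take the compensation level at the base of the deeper column (depth z_c below the surface of column 1) and equate Σ ρ_i t_i down to z_c; mantle fills any gap and the z_c terms cancel.
Column 1: x×2880 + (z_c − 0 − x)×3310
Column 2: 1.51×0 + 2.32×1020 + 4.18×2560 + 8.07×3040 + (z_c − 1.51 − 14.57)×3310
The z_c×3310 term appears on both sides and cancels. Collect the known terms of each column as K = Σ(ρt)_known − 3310 × (depth of known layers): K_1 = 0 − 3310×0 = 0; K_2 = 37600 − 3310×(1.51 + 14.57) = −15624.8.
Balance: K_1 − x×(3310 − 2880) = K_2, so x = (K_1 − K_2)/(3310 − 2880) = 15624.8/430 = 36.3 km.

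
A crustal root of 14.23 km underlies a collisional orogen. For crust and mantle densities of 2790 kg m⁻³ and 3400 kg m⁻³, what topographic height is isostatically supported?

3.11 km

By Archimedes' principle applied to the lithosphere: ρ_c h = (ρ_m − ρ_c) r.
h = r (ρ_m − ρ_c) / ρ_c = 14.23 km × (3400 − 2790) / 2790 = 3.11 km.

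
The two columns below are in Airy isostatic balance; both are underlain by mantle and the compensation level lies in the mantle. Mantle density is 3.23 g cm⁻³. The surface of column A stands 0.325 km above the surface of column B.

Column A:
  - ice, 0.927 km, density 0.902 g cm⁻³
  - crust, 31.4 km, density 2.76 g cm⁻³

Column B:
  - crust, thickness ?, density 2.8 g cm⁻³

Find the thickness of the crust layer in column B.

36.9 km

Take the compensation level at the base of the deeper column (depth z_c below the surface of column A) and equate Σ ρ_i t_i down to z_c; mantle fills any gap and the z_c terms cancel.
Column A: 0.927×0.902 + 31.4×2.76 + (z_c − 32.327)×3.23
Column B: 0.325×0 + x×2.8 + (z_c − 0.325 − 0 − x)×3.23
The z_c×3.23 term appears on both sides and cancels. Collect the known terms of each column as K = Σ(ρt)_known − 3.23 × (depth of known layers): K_A = 87.500154 − 3.23×32.327 = −16.916056; K_B = 0 − 3.23×(0.325 + 0) = −1.04975.
Balance: K_A = K_B − x×(3.23 − 2.8), so x = (K_B − K_A)/(3.23 − 2.8) = 15.8663/0.43 = 36.9 km.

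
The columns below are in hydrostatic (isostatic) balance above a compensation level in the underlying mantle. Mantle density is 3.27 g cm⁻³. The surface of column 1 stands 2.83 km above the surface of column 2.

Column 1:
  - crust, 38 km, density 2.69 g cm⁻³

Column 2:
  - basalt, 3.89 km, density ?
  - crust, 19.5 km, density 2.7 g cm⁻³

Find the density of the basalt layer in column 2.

Take the compensation level at the base of the deeper column (depth z_c below the surface of column 1) and equate Σ ρ_i t_i down to z_c; mantle fills any gap and the z_c terms cancel.
Column 1: 38×2.69 + (z_c − 38)×3.27
Column 2: 2.83×0 + 3.89×ρ + 19.5×2.7 + (z_c − 2.83 − 23.39)×3.27
The z_c×3.27 term appears on both sides and cancels. Collect the known terms of each column as K = Σ(ρt)_known − 3.27 × (depth of known layers): K_1 = 102.22 − 3.27×38 = −22.04; K_2 = 52.65 − 3.27×(2.83 + 23.39) = −33.0894.
Balance: K_1 = K_2 + 3.89×ρ, so ρ = (K_1 − K_2)/3.89 = 11.0494/3.89 = 2.84 g cm⁻³.

2.84 g cm⁻³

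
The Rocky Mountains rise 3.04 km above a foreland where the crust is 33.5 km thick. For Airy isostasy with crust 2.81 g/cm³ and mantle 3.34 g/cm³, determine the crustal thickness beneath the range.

Root depth r = h ρ_c / (ρ_m − ρ_c) = 3.04 km × 2.81 / 0.53 = 16.12 km.
Total thickness = T + h + r = 33.5 km + 3.04 km + 16.12 km = 52.7 km.

52.7 km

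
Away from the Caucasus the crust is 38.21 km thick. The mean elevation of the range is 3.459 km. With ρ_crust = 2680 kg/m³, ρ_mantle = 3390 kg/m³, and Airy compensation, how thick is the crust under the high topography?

Root depth r = h ρ_c / (ρ_m − ρ_c) = 3.459 km × 2680 / 710 = 13.06 km.
Total thickness = T + h + r = 38.21 km + 3.459 km + 13.06 km = 54.7 km.

54.7 km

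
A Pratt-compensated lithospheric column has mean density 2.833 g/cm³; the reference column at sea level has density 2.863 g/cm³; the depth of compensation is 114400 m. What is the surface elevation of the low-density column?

ρ_ref D = ρ (D + h) → h = D (ρ_ref − ρ)/ρ.
h = 114400 m × (2.863 − 2.833)/2.833 = 1210 m.

1210 m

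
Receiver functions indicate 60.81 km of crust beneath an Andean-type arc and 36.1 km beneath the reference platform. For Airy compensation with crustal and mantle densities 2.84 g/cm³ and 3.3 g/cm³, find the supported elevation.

3.44 km

Excess crust Δ = 60.81 km − 36.1 km = 24.71 km, split between elevation h and root r with h + r = Δ.
Airy balance ρ_c h = (ρ_m − ρ_c) r gives r = h ρ_c/(ρ_m − ρ_c), so h (1 + ρ_c/(ρ_m − ρ_c)) = Δ, i.e. h = Δ (ρ_m − ρ_c)/ρ_m.
h = 24.71 km × 0.46/3.3 = 3.44 km.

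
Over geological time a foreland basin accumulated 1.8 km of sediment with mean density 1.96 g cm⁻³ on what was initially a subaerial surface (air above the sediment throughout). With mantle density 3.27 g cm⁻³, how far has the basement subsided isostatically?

1.08 km

Subaerial load: s = t ρ_sed / ρ_m = 1.8 km × 1.96/3.27 = 1.08 km.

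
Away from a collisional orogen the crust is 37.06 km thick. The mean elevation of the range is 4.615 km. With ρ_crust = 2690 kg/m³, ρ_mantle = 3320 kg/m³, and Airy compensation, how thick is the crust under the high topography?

61.4 km

Root depth r = h ρ_c / (ρ_m − ρ_c) = 4.615 km × 2690 / 630 = 19.71 km.
Total thickness = T + h + r = 37.06 km + 4.615 km + 19.71 km = 61.4 km.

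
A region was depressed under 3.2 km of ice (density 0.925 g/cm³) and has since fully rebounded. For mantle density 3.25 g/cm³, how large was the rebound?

Removing the load lets mantle flow back in; uplift u satisfies ρ_ice t = ρ_m u.
u = t ρ_ice/ρ_m = 3.2 km × 0.925/3.25 = 0.911 km.

0.911 km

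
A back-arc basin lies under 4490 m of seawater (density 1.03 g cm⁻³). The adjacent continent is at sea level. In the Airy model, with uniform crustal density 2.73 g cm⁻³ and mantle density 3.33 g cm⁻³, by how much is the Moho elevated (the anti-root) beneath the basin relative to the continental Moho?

12700 m

In Airy isostatic equilibrium: replacing crust with seawater at the top is compensated by replacing crust with mantle at the base: d (ρ_c − ρ_w) = a (ρ_m − ρ_c).
a = d (ρ_c − ρ_w)/(ρ_m − ρ_c) = 4490 m × 1.7/0.6 = 12700 m.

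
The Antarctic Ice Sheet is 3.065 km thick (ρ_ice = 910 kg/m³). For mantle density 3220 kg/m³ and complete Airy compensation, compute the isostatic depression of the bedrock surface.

0.866 km

By Archimedes' principle applied to the lithosphere: the ice load ρ_ice t is balanced by mantle displaced below, ρ_m s.
s = t ρ_ice / ρ_m = 3.065 km × 910/3220 = 0.866 km.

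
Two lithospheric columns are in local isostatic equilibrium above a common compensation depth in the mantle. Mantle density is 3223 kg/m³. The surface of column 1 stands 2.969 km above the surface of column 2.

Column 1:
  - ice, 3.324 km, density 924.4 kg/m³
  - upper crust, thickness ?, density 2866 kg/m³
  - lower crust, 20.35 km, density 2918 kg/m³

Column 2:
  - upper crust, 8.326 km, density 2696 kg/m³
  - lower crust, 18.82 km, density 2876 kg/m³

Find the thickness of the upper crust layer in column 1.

Take the compensation level at the base of the deeper column (depth z_c below the surface of column 1) and equate Σ ρ_i t_i down to z_c; mantle fills any gap and the z_c terms cancel.
Column 1: 3.324×924.4 + x×2866 + 20.35×2918 + (z_c − 23.674 − x)×3223
Column 2: 2.969×0 + 8.326×2696 + 18.82×2876 + (z_c − 2.969 − 27.146)×3223
The z_c×3223 term appears on both sides and cancels. Collect the known terms of each column as K = Σ(ρt)_known − 3223 × (depth of known layers): K_1 = 62454.0056 − 3223×23.674 = −13847.2964; K_2 = 76573.216 − 3223×(2.969 + 27.146) = −20487.429.
Balance: K_1 − x×(3223 − 2866) = K_2, so x = (K_1 − K_2)/(3223 − 2866) = 6640.13/357 = 18.6 km.

18.6 km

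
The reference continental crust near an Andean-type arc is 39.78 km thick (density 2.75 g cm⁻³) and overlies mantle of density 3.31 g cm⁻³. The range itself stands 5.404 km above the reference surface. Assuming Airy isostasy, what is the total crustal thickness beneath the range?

Root depth r = h ρ_c / (ρ_m − ρ_c) = 5.404 km × 2.75 / 0.56 = 26.54 km.
Total thickness = T + h + r = 39.78 km + 5.404 km + 26.54 km = 71.7 km.

71.7 km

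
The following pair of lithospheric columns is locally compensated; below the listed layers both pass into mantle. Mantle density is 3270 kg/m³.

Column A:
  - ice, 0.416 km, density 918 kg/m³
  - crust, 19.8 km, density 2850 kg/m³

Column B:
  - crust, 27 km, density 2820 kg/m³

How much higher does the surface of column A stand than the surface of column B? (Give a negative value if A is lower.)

For any compensation level in the mantle, the mantle terms cancel and isostasy reduces to e = (Σt_A − Σt_B) − (Σ(ρt)_A − Σ(ρt)_B) / ρ_m.
Σt_A = 20.216 km; Σt_B = 27 km; Σ(ρt)_A = 56811.888; Σ(ρt)_B = 76140 (in km·kg/m³).
e = (20.216 − 27) − (56811.888 − 76140) / 3270 = −0.873 km.

−0.873 km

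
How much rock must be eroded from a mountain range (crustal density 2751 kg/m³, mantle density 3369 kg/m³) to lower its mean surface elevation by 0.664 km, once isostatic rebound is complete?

Net drop Δ = e − u = e − e ρ_c/ρ_m = e (ρ_m − ρ_c)/ρ_m.
e = Δ ρ_m/(ρ_m − ρ_c) = 0.664 km × 3369/618 = 3.62 km.

3.62 km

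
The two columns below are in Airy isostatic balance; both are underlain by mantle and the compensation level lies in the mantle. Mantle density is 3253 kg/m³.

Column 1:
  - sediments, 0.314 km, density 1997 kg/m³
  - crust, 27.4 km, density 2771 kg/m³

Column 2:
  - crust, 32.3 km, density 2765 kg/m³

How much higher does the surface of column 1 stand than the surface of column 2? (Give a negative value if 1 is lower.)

For any compensation level in the mantle, the mantle terms cancel and isostasy reduces to e = (Σt_1 − Σt_2) − (Σ(ρt)_1 − Σ(ρt)_2) / ρ_m.
Σt_1 = 27.714 km; Σt_2 = 32.3 km; Σ(ρt)_1 = 76552.458; Σ(ρt)_2 = 89309.5 (in km·kg/m³).
e = (27.714 − 32.3) − (76552.458 − 89309.5) / 3253 = −0.664 km.

−0.664 km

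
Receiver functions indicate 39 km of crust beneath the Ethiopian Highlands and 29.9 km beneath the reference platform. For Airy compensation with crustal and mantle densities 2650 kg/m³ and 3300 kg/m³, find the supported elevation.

Excess crust Δ = 39 km − 29.9 km = 9.1 km, split between elevation h and root r with h + r = Δ.
Airy balance ρ_c h = (ρ_m − ρ_c) r gives r = h ρ_c/(ρ_m − ρ_c), so h (1 + ρ_c/(ρ_m − ρ_c)) = Δ, i.e. h = Δ (ρ_m − ρ_c)/ρ_m.
h = 9.1 km × 650/3300 = 1.79 km.

1.79 km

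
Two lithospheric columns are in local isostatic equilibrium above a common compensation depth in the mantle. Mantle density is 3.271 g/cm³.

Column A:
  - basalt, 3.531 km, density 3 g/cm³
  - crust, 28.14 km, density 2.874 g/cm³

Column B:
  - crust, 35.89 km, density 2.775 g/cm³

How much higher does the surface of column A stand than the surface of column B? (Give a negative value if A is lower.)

For any compensation level in the mantle, the mantle terms cancel and isostasy reduces to e = (Σt_A − Σt_B) − (Σ(ρt)_A − Σ(ρt)_B) / ρ_m.
Σt_A = 31.671 km; Σt_B = 35.89 km; Σ(ρt)_A = 91.46736; Σ(ρt)_B = 99.59475 (in km·g/cm³).
e = (31.671 − 35.89) − (91.46736 − 99.59475) / 3.271 = −1.73 km.

−1.73 km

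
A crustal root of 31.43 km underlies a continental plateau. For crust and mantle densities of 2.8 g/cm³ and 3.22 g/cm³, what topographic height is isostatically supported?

4.71 km

For local isostatic compensation: ρ_c h = (ρ_m − ρ_c) r.
h = r (ρ_m − ρ_c) / ρ_c = 31.43 km × (3.22 − 2.8) / 2.8 = 4.71 km.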